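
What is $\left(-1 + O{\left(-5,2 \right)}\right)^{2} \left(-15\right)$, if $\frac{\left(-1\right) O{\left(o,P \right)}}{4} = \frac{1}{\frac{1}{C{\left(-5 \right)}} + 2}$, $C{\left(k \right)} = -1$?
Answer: $-375$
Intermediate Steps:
$O{\left(o,P \right)} = -4$ ($O{\left(o,P \right)} = - \frac{4}{\frac{1}{-1} + 2} = - \frac{4}{-1 + 2} = - \frac{4}{1} = \left(-4\right) 1 = -4$)
$\left(-1 + O{\left(-5,2 \right)}\right)^{2} \left(-15\right) = \left(-1 - 4\right)^{2} \left(-15\right) = \left(-5\right)^{2} \left(-15\right) = 25 \left(-15\right) = -375$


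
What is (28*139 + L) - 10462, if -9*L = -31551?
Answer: -9193/3 ≈ -3064.3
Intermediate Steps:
L = 10517/3 (L = -⅑*(-31551) = 10517/3 ≈ 3505.7)
(28*139 + L) - 10462 = (28*139 + 10517/3) - 10462 = (3892 + 10517/3) - 10462 = 22193/3 - 10462 = -9193/3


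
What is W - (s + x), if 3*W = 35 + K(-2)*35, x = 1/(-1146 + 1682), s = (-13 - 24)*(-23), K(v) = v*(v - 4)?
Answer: -1124531/1608 ≈ -699.33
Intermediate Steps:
K(v) = v*(-4 + v)
s = 851 (s = -37*(-23) = 851)
x = 1/536 ≈ 0.0018657
W = 455/3 (W = (35 - 2*(-4 - 2)*35)/3 = (35 - 2*(-6)*35)/3 = (35 + 12*35)/3 = (35 + 420)/3 = (⅓)*455 = 455/3 ≈ 151.67)
W - (s + x) = 455/3 - (851 + 1/536) = 455/3 - 1*456137/536 = 455/3 - 456137/536 = -1124531/1608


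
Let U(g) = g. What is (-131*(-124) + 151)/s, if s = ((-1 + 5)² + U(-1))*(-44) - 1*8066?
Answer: -16395/8726 ≈ -1.8789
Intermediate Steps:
s = -8726 (s = ((-1 + 5)² - 1)*(-44) - 1*8066 = (4² - 1)*(-44) - 8066 = (16 - 1)*(-44) - 8066 = 15*(-44) - 8066 = -660 - 8066 = -8726)
(-131*(-124) + 151)/s = (-131*(-124) + 151)/(-8726) = (16244 + 151)*(-1/8726) = 16395*(-1/8726) = -16395/8726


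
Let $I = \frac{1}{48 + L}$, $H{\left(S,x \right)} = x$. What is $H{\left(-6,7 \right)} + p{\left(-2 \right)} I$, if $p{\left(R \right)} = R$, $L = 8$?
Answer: $\frac{195}{28} \approx 6.9643$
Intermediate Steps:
$I = \frac{1}{56}$ ($I = \frac{1}{48 + 8} = \frac{1}{56} \approx 0.017857$)
$H{\left(-6,7 \right)} + p{\left(-2 \right)} I = 7 - \frac{1}{28} = \frac{195}{28}$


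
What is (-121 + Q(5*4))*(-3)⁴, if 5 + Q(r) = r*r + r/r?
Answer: 22275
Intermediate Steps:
Q(r) = -4 + r² (Q(r) = -5 + (r*r + r/r) = -5 + (r² + 1) = -5 + (1 + r²) = -4 + r²)
(-121 + Q(5*4))*(-3)⁴ = (-121 + (-4 + (5*4)²))*(-3)⁴ = (-121 + (-4 + 20²))*81 = (-121 + (-4 + 400))*81 = (-121 + 396)*81 = 275*81 = 22275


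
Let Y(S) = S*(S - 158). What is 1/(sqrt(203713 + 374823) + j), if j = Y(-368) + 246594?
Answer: 220081/96871003854 - sqrt(144634)/96871003854 ≈ 2.2680e-6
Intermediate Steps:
Y(S) = S*(-158 + S)
j = 440162 (j = -368*(-158 - 368) + 246594 = -368*(-526) + 246594 = 193568 + 246594 = 440162)
1/(sqrt(203713 + 374823) + j) = 1/(sqrt(203713 + 374823) + 440162) = 1/(sqrt(578536) + 440162) = 1/(2*sqrt(144634) + 440162) = 1/(440162 + 2*sqrt(144634))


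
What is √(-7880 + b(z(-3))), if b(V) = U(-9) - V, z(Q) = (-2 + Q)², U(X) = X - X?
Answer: I*√7905 ≈ 88.91*I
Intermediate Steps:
U(X) = 0
b(V) = -V (b(V) = 0 - V = -V)
√(-7880 + b(z(-3))) = √(-7880 - (-2 - 3)²) = √(-7880 - 1*(-5)²) = √(-7880 - 1*25) = √(-7880 - 25) = √(-7905) = I*√7905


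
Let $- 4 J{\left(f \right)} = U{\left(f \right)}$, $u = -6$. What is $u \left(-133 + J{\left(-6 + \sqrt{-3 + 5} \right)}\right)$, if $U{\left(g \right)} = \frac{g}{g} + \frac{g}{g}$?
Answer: $801$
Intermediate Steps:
$U{\left(g \right)} = 2$ ($U{\left(g \right)} = 1 + 1 = 2$)
$J{\left(f \right)} = - \frac{1}{2}$ ($J{\left(f \right)} = \left(- \frac{1}{4}\right) 2 = - \frac{1}{2}$)
$u \left(-133 + J{\left(-6 + \sqrt{-3 + 5} \right)}\right) = - 6 \left(-133 - \frac{1}{2}\right) = \left(-6\right) \left(- \frac{267}{2}\right) = 801$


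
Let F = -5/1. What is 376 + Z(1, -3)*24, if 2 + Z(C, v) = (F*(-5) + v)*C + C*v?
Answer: 784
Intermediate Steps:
F = -5 (F = -5*1 = -5)
Z(C, v) = -2 + C*v + C*(25 + v) (Z(C, v) = -2 + ((-5*(-5) + v)*C + C*v) = -2 + ((25 + v)*C + C*v) = -2 + (C*(25 + v) + C*v) = -2 + (C*v + C*(25 + v)) = -2 + C*v + C*(25 + v))
376 + Z(1, -3)*24 = 376 + (-2 + 25*1 + 2*1*(-3))*24 = 376 + (-2 + 25 - 6)*24 = 376 + 17*24 = 376 + 408 = 784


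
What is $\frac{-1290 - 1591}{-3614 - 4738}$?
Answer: $\frac{2881}{8352} \approx 0.34495$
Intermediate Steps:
$\frac{-1290 - 1591}{-3614 - 4738} = - \frac{2881}{-8352} = \left(-2881\right) \left(- \frac{1}{8352}\right) = \frac{2881}{8352}$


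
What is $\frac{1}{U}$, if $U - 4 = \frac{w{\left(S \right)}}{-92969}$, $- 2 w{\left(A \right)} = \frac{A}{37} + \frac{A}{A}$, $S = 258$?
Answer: $\frac{6879706}{27519119} \approx 0.25$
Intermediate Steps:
$w{\left(A \right)} = - \frac{1}{2} - \frac{A}{74}$ ($w{\left(A \right)} = - \frac{\frac{A}{37} + \frac{A}{A}}{2} = - \frac{A \frac{1}{37} + 1}{2} = - \frac{\frac{A}{37} + 1}{2} = - \frac{1 + \frac{A}{37}}{2} = - \frac{1}{2} - \frac{A}{74}$)
$U = \frac{27519119}{6879706}$ ($U = 4 + \frac{- \frac{1}{2} - \frac{129}{37}}{-92969} = 4 + \left(- \frac{1}{2} - \frac{129}{37}\right) \left(- \frac{1}{92969}\right) = 4 - - \frac{295}{6879706} = 4 + \frac{295}{6879706} = \frac{27519119}{6879706} \approx 4.0$)
$\frac{1}{U} = \frac{1}{\frac{27519119}{6879706}} = \frac{6879706}{27519119}$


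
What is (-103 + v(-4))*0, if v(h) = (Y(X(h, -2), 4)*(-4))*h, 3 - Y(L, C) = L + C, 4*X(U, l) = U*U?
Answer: 0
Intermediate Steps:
X(U, l) = U²/4 (X(U, l) = (U*U)/4 = U²/4)
Y(L, C) = 3 - C - L (Y(L, C) = 3 - (L + C) = 3 - (C + L) = 3 + (-C - L) = 3 - C - L)
v(h) = h*(4 + h²) (v(h) = ((3 - 1*4 - h²/4)*(-4))*h = ((3 - 4 - h²/4)*(-4))*h = ((-1 - h²/4)*(-4))*h = (4 + h²)*h = h*(4 + h²))
(-103 + v(-4))*0 = (-103 - 4*(4 + (-4)²))*0 = (-103 - 4*(4 + 16))*0 = (-103 - 4*20)*0 = (-103 - 80)*0 = -183*0 = 0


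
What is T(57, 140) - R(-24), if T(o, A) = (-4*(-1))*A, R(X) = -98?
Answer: 658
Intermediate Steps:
T(o, A) = 4*A
T(57, 140) - R(-24) = 4*140 - 1*(-98) = 560 + 98 = 658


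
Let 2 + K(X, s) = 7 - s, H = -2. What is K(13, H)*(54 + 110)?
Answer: 1148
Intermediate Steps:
K(X, s) = 5 - s (K(X, s) = -2 + (7 - s) = 5 - s)
K(13, H)*(54 + 110) = (5 - 1*(-2))*(54 + 110) = (5 + 2)*164 = 7*164 = 1148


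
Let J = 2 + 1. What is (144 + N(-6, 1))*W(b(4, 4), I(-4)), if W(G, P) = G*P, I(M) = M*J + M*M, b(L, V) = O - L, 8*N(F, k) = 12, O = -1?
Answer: -2910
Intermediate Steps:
N(F, k) = 3/2 (N(F, k) = (⅛)*12 = 3/2)
b(L, V) = -1 - L
J = 3
I(M) = M² + 3*M (I(M) = M*3 + M*M = 3*M + M² = M² + 3*M)
(144 + N(-6, 1))*W(b(4, 4), I(-4)) = (144 + 3/2)*((-1 - 1*4)*(-4*(3 - 4))) = 291*((-1 - 4)*(-4*(-1)))/2 = 291*(-5*4)/2 = (291/2)*(-20) = -2910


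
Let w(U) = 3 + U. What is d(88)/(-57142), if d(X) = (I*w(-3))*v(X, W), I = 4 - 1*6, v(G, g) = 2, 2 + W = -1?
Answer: 0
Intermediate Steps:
W = -3 (W = -2 - 1 = -3)
I = -2 (I = 4 - 6 = -2)
d(X) = 0 (d(X) = -2*(3 - 3)*2 = -2*0*2 = 0*2 = 0)
d(88)/(-57142) = 0/(-57142) = 0*(-1/57142) = 0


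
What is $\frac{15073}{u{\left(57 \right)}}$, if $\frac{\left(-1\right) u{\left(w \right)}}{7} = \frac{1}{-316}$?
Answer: $\frac{4763068}{7} \approx 6.8044 \cdot 10^{5}$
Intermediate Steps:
$u{\left(w \right)} = \frac{7}{316}$ ($u{\left(w \right)} = - \frac{7}{-316} = \left(-7\right) \left(- \frac{1}{316}\right) = \frac{7}{316}$)
$\frac{15073}{u{\left(57 \right)}} = \frac{15073}{\frac{7}{316}} = 15073 \cdot \frac{316}{7} = \frac{4763068}{7}$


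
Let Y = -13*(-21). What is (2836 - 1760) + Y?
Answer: 1349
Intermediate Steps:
Y = 273
(2836 - 1760) + Y = (2836 - 1760) + 273 = 1076 + 273 = 1349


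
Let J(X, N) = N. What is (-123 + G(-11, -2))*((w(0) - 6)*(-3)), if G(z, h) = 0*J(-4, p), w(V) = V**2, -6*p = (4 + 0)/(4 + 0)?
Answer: -2214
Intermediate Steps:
p = -1/6 (p = -(4 + 0)/(6*(4 + 0)) = -2/(3*4) = -1/6*1 = -1/6 ≈ -0.16667)
G(z, h) = 0 (G(z, h) = 0*(-1/6) = 0)
(-123 + G(-11, -2))*((w(0) - 6)*(-3)) = (-123 + 0)*((0**2 - 6)*(-3)) = -123*(0 - 6)*(-3) = -(-738)*(-3) = -123*18 = -2214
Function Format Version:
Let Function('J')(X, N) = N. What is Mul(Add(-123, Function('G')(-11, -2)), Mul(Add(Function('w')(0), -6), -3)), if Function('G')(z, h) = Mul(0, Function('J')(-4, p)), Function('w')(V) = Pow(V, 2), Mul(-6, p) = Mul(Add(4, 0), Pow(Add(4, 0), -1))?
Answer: -2214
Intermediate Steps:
p = Rational(-1, 6) (p = Mul(Rational(-1, 6), Mul(Add(4, 0), Pow(Add(4, 0), -1))) = Mul(Rational(-1, 6), Mul(4, Pow(4, -1))) = Mul(Rational(-1, 6), Mul(4, Rational(1, 4))) = Mul(Rational(-1, 6), 1) = Rational(-1, 6) ≈ -0.16667)
Function('G')(z, h) = 0 (Function('G')(z, h) = Mul(0, Rational(-1, 6)) = 0)
Mul(Add(-123, Function('G')(-11, -2)), Mul(Add(Function('w')(0), -6), -3)) = Mul(Add(-123, 0), Mul(Add(Pow(0, 2), -6), -3)) = Mul(-123, Mul(Add(0, -6), -3)) = Mul(-123, Mul(-6, -3)) = Mul(-123, 18) = -2214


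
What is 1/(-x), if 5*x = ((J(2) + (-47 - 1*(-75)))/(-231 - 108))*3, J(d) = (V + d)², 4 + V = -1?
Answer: 565/37 ≈ 15.270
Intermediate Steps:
V = -5 (V = -4 - 1 = -5)
J(d) = (-5 + d)²
x = -37/565 (x = ((((-5 + 2)² + (-47 - 1*(-75)))/(-231 - 108))*3)/5 = ((((-3)² + (-47 + 75))/(-339))*3)/5 = (((9 + 28)*(-1/339))*3)/5 = ((37*(-1/339))*3)/5 = (-37/339*3)/5 = (⅕)*(-37/113) = -37/565 ≈ -0.065487)
1/(-x) = 1/(-1*(-37/565)) = 1/(37/565) = 565/37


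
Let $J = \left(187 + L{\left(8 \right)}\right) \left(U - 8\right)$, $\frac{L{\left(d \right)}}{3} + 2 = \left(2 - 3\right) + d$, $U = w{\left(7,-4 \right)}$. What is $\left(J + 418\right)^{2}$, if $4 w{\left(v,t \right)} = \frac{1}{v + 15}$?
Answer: $\frac{2767917321}{1936} \approx 1.4297 \cdot 10^{6}$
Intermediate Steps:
$w{\left(v,t \right)} = \frac{1}{4 \left(15 + v\right)}$ ($w{\left(v,t \right)} = \frac{1}{4 \left(v + 15\right)} = \frac{1}{4 \left(15 + v\right)}$)
$U = \frac{1}{88}$ ($U = \frac{1}{4 \left(15 + 7\right)} = \frac{1}{4 \cdot 22} = \frac{1}{4} \cdot \frac{1}{22} = \frac{1}{88} \approx 0.011364$)
$L{\left(d \right)} = -9 + 3 d$ ($L{\left(d \right)} = -6 + 3 \left(\left(2 - 3\right) + d\right) = -6 + 3 \left(-1 + d\right) = -6 + \left(-3 + 3 d\right) = -9 + 3 d$)
$J = - \frac{71003}{44}$ ($J = \left(187 + \left(-9 + 3 \cdot 8\right)\right) \left(\frac{1}{88} - 8\right) = \left(187 + \left(-9 + 24\right)\right) \left(- \frac{703}{88}\right) = \left(187 + 15\right) \left(- \frac{703}{88}\right) = 202 \left(- \frac{703}{88}\right) = - \frac{71003}{44} \approx -1613.7$)
$\left(J + 418\right)^{2} = \left(- \frac{71003}{44} + 418\right)^{2} = \left(- \frac{52611}{44}\right)^{2} = \frac{2767917321}{1936}$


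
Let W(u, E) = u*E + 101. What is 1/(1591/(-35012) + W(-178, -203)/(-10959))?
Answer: -383696508/1286095589 ≈ -0.29834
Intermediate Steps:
W(u, E) = 101 + E*u (W(u, E) = E*u + 101 = 101 + E*u)
1/(1591/(-35012) + W(-178, -203)/(-10959)) = 1/(1591/(-35012) + (101 - 203*(-178))/(-10959)) = 1/(1591*(-1/35012) + (101 + 36134)*(-1/10959)) = 1/(-1591/35012 + 36235*(-1/10959)) = 1/(-1591/35012 - 36235/10959) = 1/(-1286095589/383696508) = -383696508/1286095589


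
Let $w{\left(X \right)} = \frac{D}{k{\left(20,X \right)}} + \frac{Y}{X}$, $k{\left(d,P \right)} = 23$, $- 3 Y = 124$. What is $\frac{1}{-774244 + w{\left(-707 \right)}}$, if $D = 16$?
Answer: $- \frac{48783}{37769908264} \approx -1.2916 \cdot 10^{-6}$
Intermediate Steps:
$Y = - \frac{124}{3}$ ($Y = \left(- \frac{1}{3}\right) 124 = - \frac{124}{3} \approx -41.333$)
$w{\left(X \right)} = \frac{16}{23} - \frac{124}{3 X}$
$\frac{1}{-774244 + w{\left(-707 \right)}} = \frac{1}{-774244 + \frac{4 \left(-713 + 12 \left(-707\right)\right)}{69 \left(-707\right)}} = \frac{1}{-774244 + \frac{4}{69} \left(- \frac{1}{707}\right) \left(-713 - 8484\right)} = \frac{1}{-774244 + \frac{4}{69} \left(- \frac{1}{707}\right) \left(-9197\right)} = \frac{1}{-774244 + \frac{36788}{48783}} = \frac{1}{- \frac{37769908264}{48783}} = - \frac{48783}{37769908264}$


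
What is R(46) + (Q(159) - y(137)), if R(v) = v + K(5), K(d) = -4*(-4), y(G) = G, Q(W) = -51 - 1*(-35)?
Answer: -91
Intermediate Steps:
Q(W) = -16 (Q(W) = -51 + 35 = -16)
K(d) = 16
R(v) = 16 + v (R(v) = v + 16 = 16 + v)
R(46) + (Q(159) - y(137)) = (16 + 46) + (-16 - 1*137) = 62 + (-16 - 137) = 62 - 153 = -91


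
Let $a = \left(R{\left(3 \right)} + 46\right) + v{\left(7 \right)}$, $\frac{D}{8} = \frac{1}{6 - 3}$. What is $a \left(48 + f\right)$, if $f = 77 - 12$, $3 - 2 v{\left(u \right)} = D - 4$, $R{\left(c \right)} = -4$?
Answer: $\frac{29945}{6} \approx 4990.8$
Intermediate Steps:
$D = \frac{8}{3}$ ($D = \frac{8}{6 - 3} = \frac{8}{3} \approx 2.6667$)
$v{\left(u \right)} = \frac{13}{6}$ ($v{\left(u \right)} = \frac{3}{2} - \frac{\frac{8}{3} - 4}{2} = \frac{3}{2} - - \frac{2}{3} = \frac{3}{2} + \frac{2}{3} = \frac{13}{6}$)
$a = \frac{265}{6}$ ($a = \left(-4 + 46\right) + \frac{13}{6} = 42 + \frac{13}{6} = \frac{265}{6} \approx 44.167$)
$f = 65$
$a \left(48 + f\right) = \frac{265 \left(48 + 65\right)}{6} = \frac{265}{6} \cdot 113 = \frac{29945}{6}$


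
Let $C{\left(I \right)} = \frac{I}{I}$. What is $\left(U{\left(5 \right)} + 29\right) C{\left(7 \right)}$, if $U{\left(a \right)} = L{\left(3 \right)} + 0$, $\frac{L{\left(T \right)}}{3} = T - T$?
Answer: $29$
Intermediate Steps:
$L{\left(T \right)} = 0$ ($L{\left(T \right)} = 3 \left(T - T\right) = 3 \cdot 0 = 0$)
$C{\left(I \right)} = 1$
$U{\left(a \right)} = 0$ ($U{\left(a \right)} = 0 + 0 = 0$)
$\left(U{\left(5 \right)} + 29\right) C{\left(7 \right)} = \left(0 + 29\right) 1 = 29 \cdot 1 = 29$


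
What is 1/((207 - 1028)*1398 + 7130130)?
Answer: 1/5982372 ≈ 1.6716e-7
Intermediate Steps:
1/((207 - 1028)*1398 + 7130130) = 1/(-821*1398 + 7130130) = 1/(-1147758 + 7130130) = 1/5982372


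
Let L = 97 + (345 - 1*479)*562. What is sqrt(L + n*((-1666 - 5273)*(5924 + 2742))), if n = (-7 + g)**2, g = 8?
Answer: I*sqrt(60208585) ≈ 7759.4*I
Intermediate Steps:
L = -75211 (L = 97 + (345 - 479)*562 = 97 - 134*562 = 97 - 75308 = -75211)
n = 1 (n = (-7 + 8)**2 = 1**2 = 1)
sqrt(L + n*((-1666 - 5273)*(5924 + 2742))) = sqrt(-75211 + 1*((-1666 - 5273)*(5924 + 2742))) = sqrt(-75211 + 1*(-6939*8666)) = sqrt(-75211 + 1*(-60133374)) = sqrt(-75211 - 60133374) = sqrt(-60208585) = I*sqrt(60208585)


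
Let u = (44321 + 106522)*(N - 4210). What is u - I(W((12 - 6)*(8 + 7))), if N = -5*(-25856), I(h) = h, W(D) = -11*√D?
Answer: 18865934010 + 33*√10 ≈ 1.8866e+10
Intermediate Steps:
N = 129280
u = 18865934010 (u = (44321 + 106522)*(129280 - 4210) = 150843*125070 = 18865934010)
u - I(W((12 - 6)*(8 + 7))) = 18865934010 - (-11)*√((12 - 6)*(8 + 7)) = 18865934010 - (-11)*√(6*15) = 18865934010 - (-11)*√90 = 18865934010 - (-11)*3*√10 = 18865934010 - (-33)*√10 = 18865934010 + 33*√10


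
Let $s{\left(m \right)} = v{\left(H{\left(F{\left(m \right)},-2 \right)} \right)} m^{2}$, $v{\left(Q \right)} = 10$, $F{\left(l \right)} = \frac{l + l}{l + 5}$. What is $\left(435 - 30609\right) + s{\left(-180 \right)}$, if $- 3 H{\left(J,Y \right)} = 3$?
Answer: $293826$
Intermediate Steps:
$F{\left(l \right)} = \frac{2 l}{5 + l}$
$H{\left(J,Y \right)} = -1$ ($H{\left(J,Y \right)} = \left(- \frac{1}{3}\right) 3 = -1$)
$s{\left(m \right)} = 10 m^{2}$
$\left(435 - 30609\right) + s{\left(-180 \right)} = \left(435 - 30609\right) + 10 \left(-180\right)^{2} = -30174 + 10 \cdot 32400 = -30174 + 324000 = 293826$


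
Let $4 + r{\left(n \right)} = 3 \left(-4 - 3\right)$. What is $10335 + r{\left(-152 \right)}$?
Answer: $10310$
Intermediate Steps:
$r{\left(n \right)} = -25$ ($r{\left(n \right)} = -4 + 3 \left(-4 - 3\right) = -4 + 3 \left(-7\right) = -4 - 21 = -25$)
$10335 + r{\left(-152 \right)} = 10335 - 25 = 10310$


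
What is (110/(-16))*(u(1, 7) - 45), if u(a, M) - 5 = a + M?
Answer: 220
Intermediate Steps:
u(a, M) = 5 + M + a (u(a, M) = 5 + (a + M) = 5 + (M + a) = 5 + M + a)
(110/(-16))*(u(1, 7) - 45) = (110/(-16))*((5 + 7 + 1) - 45) = (110*(-1/16))*(13 - 45) = -55/8*(-32) = 220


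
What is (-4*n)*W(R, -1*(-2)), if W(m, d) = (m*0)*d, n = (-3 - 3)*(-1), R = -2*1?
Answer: 0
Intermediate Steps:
R = -2
n = 6 (n = -6*(-1) = 6)
W(m, d) = 0 (W(m, d) = 0*d = 0)
(-4*n)*W(R, -1*(-2)) = -4*6*0 = -24*0 = 0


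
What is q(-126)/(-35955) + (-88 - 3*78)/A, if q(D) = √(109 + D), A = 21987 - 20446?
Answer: -14/67 - I*√17/35955 ≈ -0.20896 - 0.00011467*I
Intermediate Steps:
A = 1541
q(-126)/(-35955) + (-88 - 3*78)/A = √(109 - 126)/(-35955) + (-88 - 3*78)/1541 = √(-17)*(-1/35955) + (-88 - 234)*(1/1541) = (I*√17)*(-1/35955) - 322*1/1541 = -I*√17/35955 - 14/67 = -14/67 - I*√17/35955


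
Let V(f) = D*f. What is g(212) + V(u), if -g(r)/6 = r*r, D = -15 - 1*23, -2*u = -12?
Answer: -269892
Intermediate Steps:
u = 6 (u = -½*(-12) = 6)
D = -38 (D = -15 - 23 = -38)
g(r) = -6*r² (g(r) = -6*r*r = -6*r²)
V(f) = -38*f
g(212) + V(u) = -6*212² - 38*6 = -6*44944 - 228 = -269664 - 228 = -269892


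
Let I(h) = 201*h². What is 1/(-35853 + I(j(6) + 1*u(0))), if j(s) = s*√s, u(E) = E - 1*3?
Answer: -781/18860316 - 201*√6/6286772 ≈ -0.00011972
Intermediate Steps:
u(E) = -3 + E (u(E) = E - 3 = -3 + E)
j(s) = s^(3/2)
1/(-35853 + I(j(6) + 1*u(0))) = 1/(-35853 + 201*(6^(3/2) + 1*(-3 + 0))²) = 1/(-35853 + 201*(6*√6 + 1*(-3))²) = 1/(-35853 + 201*(6*√6 - 3)²) = 1/(-35853 + 201*(-3 + 6*√6)²)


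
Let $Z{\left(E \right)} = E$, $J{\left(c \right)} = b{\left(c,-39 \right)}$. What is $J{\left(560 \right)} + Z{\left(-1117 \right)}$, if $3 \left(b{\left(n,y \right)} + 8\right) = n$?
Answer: $- \frac{2815}{3} \approx -938.33$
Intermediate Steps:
$b{\left(n,y \right)} = -8 + \frac{n}{3}$
$J{\left(c \right)} = -8 + \frac{c}{3}$
$J{\left(560 \right)} + Z{\left(-1117 \right)} = \left(-8 + \frac{1}{3} \cdot 560\right) - 1117 = \left(-8 + \frac{560}{3}\right) - 1117 = \frac{536}{3} - 1117 = - \frac{2815}{3}$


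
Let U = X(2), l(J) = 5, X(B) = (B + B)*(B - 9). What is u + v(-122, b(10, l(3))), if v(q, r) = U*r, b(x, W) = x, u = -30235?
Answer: -30515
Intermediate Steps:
X(B) = 2*B*(-9 + B) (X(B) = (2*B)*(-9 + B) = 2*B*(-9 + B))
U = -28 (U = 2*2*(-9 + 2) = 2*2*(-7) = -28)
v(q, r) = -28*r
u + v(-122, b(10, l(3))) = -30235 - 28*10 = -30235 - 280 = -30515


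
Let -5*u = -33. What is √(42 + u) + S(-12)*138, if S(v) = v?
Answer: -1656 + 9*√15/5 ≈ -1649.0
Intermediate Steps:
u = 33/5 (u = -⅕*(-33) = 33/5 ≈ 6.6000)
√(42 + u) + S(-12)*138 = √(42 + 33/5) - 12*138 = √(243/5) - 1656 = 9*√15/5 - 1656 = -1656 + 9*√15/5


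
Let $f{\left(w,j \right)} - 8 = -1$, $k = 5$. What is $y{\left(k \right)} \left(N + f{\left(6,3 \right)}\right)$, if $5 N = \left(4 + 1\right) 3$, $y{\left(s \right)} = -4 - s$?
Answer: $-90$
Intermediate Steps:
$f{\left(w,j \right)} = 7$ ($f{\left(w,j \right)} = 8 - 1 = 7$)
$N = 3$ ($N = \frac{\left(4 + 1\right) 3}{5} = \frac{5 \cdot 3}{5} = \frac{1}{5} \cdot 15 = 3$)
$y{\left(k \right)} \left(N + f{\left(6,3 \right)}\right) = \left(-4 - 5\right) \left(3 + 7\right) = \left(-4 - 5\right) 10 = \left(-9\right) 10 = -90$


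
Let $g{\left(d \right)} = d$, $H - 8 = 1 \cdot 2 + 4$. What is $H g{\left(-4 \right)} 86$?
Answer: $-4816$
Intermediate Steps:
$H = 14$ ($H = 8 + \left(1 \cdot 2 + 4\right) = 8 + \left(2 + 4\right) = 8 + 6 = 14$)
$H g{\left(-4 \right)} 86 = 14 \left(-4\right) 86 = \left(-56\right) 86 = -4816$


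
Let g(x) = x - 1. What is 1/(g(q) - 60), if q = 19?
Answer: -1/42 ≈ -0.023810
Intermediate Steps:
g(x) = -1 + x
1/(g(q) - 60) = 1/((-1 + 19) - 60) = 1/(18 - 60) = 1/(-42) = -1/42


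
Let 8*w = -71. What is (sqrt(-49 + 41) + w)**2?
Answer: 4529/64 - 71*I*sqrt(2)/2 ≈ 70.766 - 50.205*I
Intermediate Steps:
w = -71/8 (w = (1/8)*(-71) = -71/8 ≈ -8.8750)
(sqrt(-49 + 41) + w)**2 = (sqrt(-49 + 41) - 71/8)**2 = (sqrt(-8) - 71/8)**2 = (2*I*sqrt(2) - 71/8)**2 = (-71/8 + 2*I*sqrt(2))**2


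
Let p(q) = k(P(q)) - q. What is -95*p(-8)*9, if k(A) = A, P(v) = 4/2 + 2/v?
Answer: -33345/4 ≈ -8336.3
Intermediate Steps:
P(v) = 2 + 2/v (P(v) = 4*(½) + 2/v = 2 + 2/v)
p(q) = 2 - q + 2/q (p(q) = (2 + 2/q) - q = 2 - q + 2/q)
-95*p(-8)*9 = -95*(2 - 1*(-8) + 2/(-8))*9 = -95*(2 + 8 + 2*(-⅛))*9 = -95*(2 + 8 - ¼)*9 = -95*39/4*9 = -3705/4*9 = -33345/4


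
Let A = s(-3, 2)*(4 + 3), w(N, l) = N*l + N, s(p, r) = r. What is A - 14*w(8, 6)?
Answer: -770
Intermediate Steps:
w(N, l) = N + N*l
A = 14 (A = 2*(4 + 3) = 2*7 = 14)
A - 14*w(8, 6) = 14 - 112*(1 + 6) = 14 - 112*7 = 14 - 14*56 = 14 - 784 = -770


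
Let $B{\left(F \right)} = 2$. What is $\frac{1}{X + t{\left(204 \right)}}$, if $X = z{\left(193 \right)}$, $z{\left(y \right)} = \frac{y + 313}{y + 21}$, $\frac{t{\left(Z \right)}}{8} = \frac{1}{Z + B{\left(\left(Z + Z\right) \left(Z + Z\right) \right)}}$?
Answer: $\frac{11021}{26487} \approx 0.41609$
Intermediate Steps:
$t{\left(Z \right)} = \frac{8}{2 + Z}$ ($t{\left(Z \right)} = \frac{8}{Z + 2} = \frac{8}{2 + Z}$)
$z{\left(y \right)} = \frac{313 + y}{21 + y}$
$X = \frac{253}{107}$ ($X = \frac{313 + 193}{21 + 193} = \frac{1}{214} \cdot 506 = \frac{253}{107} \approx 2.3645$)
$\frac{1}{X + t{\left(204 \right)}} = \frac{1}{\frac{253}{107} + \frac{8}{2 + 204}} = \frac{1}{\frac{253}{107} + \frac{8}{206}} = \frac{1}{\frac{253}{107} + 8 \cdot \frac{1}{206}} = \frac{1}{\frac{253}{107} + \frac{4}{103}} = \frac{1}{\frac{26487}{11021}} = \frac{11021}{26487}$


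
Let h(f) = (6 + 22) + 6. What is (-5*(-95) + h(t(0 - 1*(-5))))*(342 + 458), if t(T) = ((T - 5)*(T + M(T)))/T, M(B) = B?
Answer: 407200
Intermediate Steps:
t(T) = -10 + 2*T (t(T) = ((T - 5)*(T + T))/T = ((-5 + T)*(2*T))/T = (2*T*(-5 + T))/T = -10 + 2*T)
h(f) = 34 (h(f) = 28 + 6 = 34)
(-5*(-95) + h(t(0 - 1*(-5))))*(342 + 458) = (-5*(-95) + 34)*(342 + 458) = (475 + 34)*800 = 509*800 = 407200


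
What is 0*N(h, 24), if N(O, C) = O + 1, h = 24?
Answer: 0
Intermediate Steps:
N(O, C) = 1 + O
0*N(h, 24) = 0*(1 + 24) = 0*25 = 0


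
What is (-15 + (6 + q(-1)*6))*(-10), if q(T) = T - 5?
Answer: 450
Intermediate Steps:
q(T) = -5 + T
(-15 + (6 + q(-1)*6))*(-10) = (-15 + (6 + (-5 - 1)*6))*(-10) = (-15 + (6 - 6*6))*(-10) = (-15 + (6 - 36))*(-10) = (-15 - 30)*(-10) = -45*(-10) = 450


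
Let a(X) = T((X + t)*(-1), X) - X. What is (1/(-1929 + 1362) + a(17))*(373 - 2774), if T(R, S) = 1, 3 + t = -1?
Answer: 3112039/81 ≈ 38420.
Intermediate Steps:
t = -4 (t = -3 - 1 = -4)
a(X) = 1 - X
(1/(-1929 + 1362) + a(17))*(373 - 2774) = (1/(-1929 + 1362) + (1 - 1*17))*(373 - 2774) = (1/(-567) + (1 - 17))*(-2401) = (-1/567 - 16)*(-2401) = -9073/567*(-2401) = 3112039/81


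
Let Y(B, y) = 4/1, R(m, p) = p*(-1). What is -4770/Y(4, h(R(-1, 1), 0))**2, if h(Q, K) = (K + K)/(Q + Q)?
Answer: -2385/8 ≈ -298.13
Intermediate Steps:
R(m, p) = -p
h(Q, K) = K/Q (h(Q, K) = (2*K)/((2*Q)) = (2*K)*(1/(2*Q)) = K/Q)
Y(B, y) = 4 (Y(B, y) = 4*1 = 4)
-4770/Y(4, h(R(-1, 1), 0))**2 = -4770/(4**2) = -4770/16 = -4770*1/16 = -2385/8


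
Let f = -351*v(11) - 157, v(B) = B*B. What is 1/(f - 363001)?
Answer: -1/405629 ≈ -2.4653e-6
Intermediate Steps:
v(B) = B²
f = -42628 (f = -351*11² - 157 = -351*121 - 157 = -42471 - 157 = -42628)
1/(f - 363001) = 1/(-42628 - 363001) = 1/(-405629) = -1/405629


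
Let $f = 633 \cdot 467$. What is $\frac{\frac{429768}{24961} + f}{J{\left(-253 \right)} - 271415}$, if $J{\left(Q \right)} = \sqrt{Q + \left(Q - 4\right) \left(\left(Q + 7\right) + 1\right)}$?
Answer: $- \frac{2002819037483685}{1838778012283993} - \frac{44275055634 \sqrt{1742}}{1838778012283993} \approx -1.0902$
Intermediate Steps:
$J{\left(Q \right)} = \sqrt{Q + \left(-4 + Q\right) \left(8 + Q\right)}$ ($J{\left(Q \right)} = \sqrt{Q + \left(-4 + Q\right) \left(\left(7 + Q\right) + 1\right)} = \sqrt{Q + \left(-4 + Q\right) \left(8 + Q\right)}$)
$f = 295611$
$\frac{\frac{429768}{24961} + f}{J{\left(-253 \right)} - 271415} = \frac{\frac{429768}{24961} + 295611}{\sqrt{-32 + \left(-253\right)^{2} + 5 \left(-253\right)} - 271415} = \frac{429768 \cdot \frac{1}{24961} + 295611}{\sqrt{-32 + 64009 - 1265} - 271415} = \frac{\frac{429768}{24961} + 295611}{\sqrt{62712} - 271415} = \frac{7379175939}{24961 \left(6 \sqrt{1742} - 271415\right)} = \frac{7379175939}{24961 \left(-271415 + 6 \sqrt{1742}\right)}$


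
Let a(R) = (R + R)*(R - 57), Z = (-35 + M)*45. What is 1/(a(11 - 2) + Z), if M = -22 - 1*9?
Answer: -1/3834 ≈ -0.00026082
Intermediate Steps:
M = -31 (M = -22 - 9 = -31)
Z = -2970 (Z = (-35 - 31)*45 = -66*45 = -2970)
a(R) = 2*R*(-57 + R) (a(R) = (2*R)*(-57 + R) = 2*R*(-57 + R))
1/(a(11 - 2) + Z) = 1/(2*(11 - 2)*(-57 + (11 - 2)) - 2970) = 1/(2*9*(-57 + 9) - 2970) = 1/(2*9*(-48) - 2970) = 1/(-864 - 2970) = 1/(-3834) = -1/3834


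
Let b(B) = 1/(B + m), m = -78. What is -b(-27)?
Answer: 1/105 ≈ 0.0095238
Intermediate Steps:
b(B) = 1/(-78 + B) (b(B) = 1/(B - 78) = 1/(-78 + B))
-b(-27) = -1/(-78 - 27) = -1/(-105) = -1*(-1/105) = 1/105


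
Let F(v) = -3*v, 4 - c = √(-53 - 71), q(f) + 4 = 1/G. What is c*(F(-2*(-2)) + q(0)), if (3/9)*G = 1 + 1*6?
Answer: -1340/21 + 670*I*√31/21 ≈ -63.81 + 177.64*I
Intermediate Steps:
G = 21 (G = 3*(1 + 1*6) = 3*(1 + 6) = 3*7 = 21)
q(f) = -83/21 (q(f) = -4 + 1/21 = -83/21)
c = 4 - 2*I*√31 (c = 4 - √(-53 - 71) = 4 - √(-124) = 4 - 2*I*√31 ≈ 4.0 - 11.136*I)
c*(F(-2*(-2)) + q(0)) = (4 - 2*I*√31)*(-(-6)*(-2) - 83/21) = (4 - 2*I*√31)*(-3*4 - 83/21) = (4 - 2*I*√31)*(-12 - 83/21) = (4 - 2*I*√31)*(-335/21) = -1340/21 + 670*I*√31/21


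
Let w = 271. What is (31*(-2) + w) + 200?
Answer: 409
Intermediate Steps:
(31*(-2) + w) + 200 = (31*(-2) + 271) + 200 = (-62 + 271) + 200 = 209 + 200 = 409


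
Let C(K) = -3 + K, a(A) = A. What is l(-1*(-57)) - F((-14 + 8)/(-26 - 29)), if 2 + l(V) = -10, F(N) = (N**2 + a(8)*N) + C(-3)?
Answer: -20826/3025 ≈ -6.8846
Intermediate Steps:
F(N) = -6 + N**2 + 8*N (F(N) = (N**2 + 8*N) + (-3 - 3) = (N**2 + 8*N) - 6 = -6 + N**2 + 8*N)
l(V) = -12 (l(V) = -2 - 10 = -12)
l(-1*(-57)) - F((-14 + 8)/(-26 - 29)) = -12 - (-6 + ((-14 + 8)/(-26 - 29))**2 + 8*((-14 + 8)/(-26 - 29))) = -12 - (-6 + (-6/(-55))**2 + 8*(-6/(-55))) = -12 - (-6 + (-6*(-1/55))**2 + 8*(-6*(-1/55))) = -12 - (-6 + (6/55)**2 + 8*(6/55)) = -12 - (-6 + 36/3025 + 48/55) = -12 - 1*(-15474/3025) = -12 + 15474/3025 = -20826/3025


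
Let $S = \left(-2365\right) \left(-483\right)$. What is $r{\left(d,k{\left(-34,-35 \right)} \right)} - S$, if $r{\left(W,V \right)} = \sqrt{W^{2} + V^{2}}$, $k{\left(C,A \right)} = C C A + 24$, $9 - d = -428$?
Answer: $-1142295 + \sqrt{1635261065} \approx -1.1019 \cdot 10^{6}$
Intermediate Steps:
$d = 437$ ($d = 9 - -428 = 9 + 428 = 437$)
$k{\left(C,A \right)} = 24 + A C^{2}$ ($k{\left(C,A \right)} = C^{2} A + 24 = A C^{2} + 24 = 24 + A C^{2}$)
$r{\left(W,V \right)} = \sqrt{V^{2} + W^{2}}$
$S = 1142295$
$r{\left(d,k{\left(-34,-35 \right)} \right)} - S = \sqrt{\left(24 - 35 \left(-34\right)^{2}\right)^{2} + 437^{2}} - 1142295 = \sqrt{\left(24 - 40460\right)^{2} + 190969} - 1142295 = \sqrt{\left(-40436\right)^{2} + 190969} - 1142295 = \sqrt{1635070096 + 190969} - 1142295 = \sqrt{1635261065} - 1142295 = -1142295 + \sqrt{1635261065}$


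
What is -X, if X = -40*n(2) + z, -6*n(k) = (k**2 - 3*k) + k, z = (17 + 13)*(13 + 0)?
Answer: -390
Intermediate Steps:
z = 390 (z = 30*13 = 390)
n(k) = -k**2/6 + k/3 (n(k) = -((k**2 - 3*k) + k)/6 = -(k**2 - 2*k)/6 = -k**2/6 + k/3)
X = 390 (X = -20*2*(2 - 1*2)/3 + 390 = -20*2*(2 - 2)/3 + 390 = -20*2*0/3 + 390 = -40*0 + 390 = 0 + 390 = 390)
-X = -1*390 = -390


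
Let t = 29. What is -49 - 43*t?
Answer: -1296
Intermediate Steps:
-49 - 43*t = -49 - 43*29 = -49 - 1247 = -1296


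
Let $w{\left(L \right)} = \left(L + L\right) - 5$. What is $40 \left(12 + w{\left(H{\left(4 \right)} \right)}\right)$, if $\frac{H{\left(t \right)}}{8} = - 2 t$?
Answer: $-4840$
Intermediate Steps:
$H{\left(t \right)} = - 16 t$ ($H{\left(t \right)} = 8 \left(- 2 t\right) = - 16 t$)
$w{\left(L \right)} = -5 + 2 L$ ($w{\left(L \right)} = 2 L - 5 = -5 + 2 L$)
$40 \left(12 + w{\left(H{\left(4 \right)} \right)}\right) = 40 \left(12 + \left(-5 + 2 \left(\left(-16\right) 4\right)\right)\right) = 40 \left(12 + \left(-5 + 2 \left(-64\right)\right)\right) = 40 \left(12 - 133\right) = 40 \left(-121\right) = -4840$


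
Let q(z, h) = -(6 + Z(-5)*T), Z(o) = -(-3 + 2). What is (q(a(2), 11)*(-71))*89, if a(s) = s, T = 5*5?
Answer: 195889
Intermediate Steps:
Z(o) = 1 (Z(o) = -1*(-1) = 1)
T = 25
q(z, h) = -31 (q(z, h) = -(6 + 1*25) = -(6 + 25) = -1*31 = -31)
(q(a(2), 11)*(-71))*89 = -31*(-71)*89 = 2201*89 = 195889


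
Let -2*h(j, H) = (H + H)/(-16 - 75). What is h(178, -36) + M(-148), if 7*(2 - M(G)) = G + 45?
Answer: 1485/91 ≈ 16.319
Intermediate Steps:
h(j, H) = H/91 (h(j, H) = -(H + H)/(2*(-16 - 75)) = -2*H/(2*(-91)) = -2*H*(-1)/(2*91) = -(-1)*H/91 = H/91)
M(G) = -31/7 - G/7 (M(G) = 2 - (G + 45)/7 = 2 - (45 + G)/7 = 2 + (-45/7 - G/7) = -31/7 - G/7)
h(178, -36) + M(-148) = (1/91)*(-36) + (-31/7 - 1/7*(-148)) = -36/91 + (-31/7 + 148/7) = -36/91 + 117/7 = 1485/91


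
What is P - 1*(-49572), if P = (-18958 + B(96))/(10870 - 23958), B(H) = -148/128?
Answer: 20762153445/418816 ≈ 49573.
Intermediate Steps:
B(H) = -37/32 (B(H) = -148*1/128 = -37/32)
P = 606693/418816 (P = (-18958 - 37/32)/(10870 - 23958) = -606693/32/(-13088) = -606693/32*(-1/13088) = 606693/418816 ≈ 1.4486)
P - 1*(-49572) = 606693/418816 - 1*(-49572) = 606693/418816 + 49572 = 20762153445/418816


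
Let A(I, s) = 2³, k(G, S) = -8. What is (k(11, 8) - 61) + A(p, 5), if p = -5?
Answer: -61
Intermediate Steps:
A(I, s) = 8
(k(11, 8) - 61) + A(p, 5) = (-8 - 61) + 8 = -69 + 8 = -61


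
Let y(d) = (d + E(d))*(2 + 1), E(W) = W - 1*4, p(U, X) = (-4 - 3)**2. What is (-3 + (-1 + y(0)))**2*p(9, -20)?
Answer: 12544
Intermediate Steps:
p(U, X) = 49 (p(U, X) = (-7)**2 = 49)
E(W) = -4 + W (E(W) = W - 4 = -4 + W)
y(d) = -12 + 6*d (y(d) = (d + (-4 + d))*(2 + 1) = (-4 + 2*d)*3 = -12 + 6*d)
(-3 + (-1 + y(0)))**2*p(9, -20) = (-3 + (-1 + (-12 + 6*0)))**2*49 = (-3 + (-1 + (-12 + 0)))**2*49 = (-3 + (-1 - 12))**2*49 = (-3 - 13)**2*49 = (-16)**2*49 = 256*49 = 12544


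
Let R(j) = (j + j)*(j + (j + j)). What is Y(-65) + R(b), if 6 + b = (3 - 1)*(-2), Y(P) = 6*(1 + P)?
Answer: 216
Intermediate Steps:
Y(P) = 6 + 6*P
b = -10 (b = -6 + (3 - 1)*(-2) = -6 + 2*(-2) = -6 - 4 = -10)
R(j) = 6*j² (R(j) = (2*j)*(j + 2*j) = (2*j)*(3*j) = 6*j²)
Y(-65) + R(b) = (6 + 6*(-65)) + 6*(-10)² = (6 - 390) + 6*100 = -384 + 600 = 216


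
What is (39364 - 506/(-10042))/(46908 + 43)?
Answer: 197646897/235740971 ≈ 0.83841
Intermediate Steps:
(39364 - 506/(-10042))/(46908 + 43) = (39364 - 506*(-1/10042))/46951 = (39364 + 253/5021)*(1/46951) = (197646897/5021)*(1/46951) = 197646897/235740971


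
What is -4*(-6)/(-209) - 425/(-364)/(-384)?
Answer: -3443449/29213184 ≈ -0.11787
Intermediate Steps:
-4*(-6)/(-209) - 425/(-364)/(-384) = 24*(-1/209) - 425*(-1/364)*(-1/384) = -24/209 + (425/364)*(-1/384) = -24/209 - 425/139776 = -3443449/29213184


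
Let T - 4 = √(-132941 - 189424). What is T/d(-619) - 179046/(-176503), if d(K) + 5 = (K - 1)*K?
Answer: 68714084662/67737438825 + I*√322365/383775 ≈ 1.0144 + 0.0014794*I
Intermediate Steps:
T = 4 + I*√322365 (T = 4 + √(-132941 - 189424) = 4 + √(-322365) = 4 + I*√322365 ≈ 4.0 + 567.77*I)
d(K) = -5 + K*(-1 + K) (d(K) = -5 + (K - 1)*K = -5 + (-1 + K)*K = -5 + K*(-1 + K))
T/d(-619) - 179046/(-176503) = (4 + I*√322365)/(-5 + (-619)² - 1*(-619)) - 179046/(-176503) = (4 + I*√322365)/(-5 + 383161 + 619) - 179046*(-1/176503) = (4 + I*√322365)/383775 + 179046/176503 = (4 + I*√322365)*(1/383775) + 179046/176503 = (4/383775 + I*√322365/383775) + 179046/176503 = 68714084662/67737438825 + I*√322365/383775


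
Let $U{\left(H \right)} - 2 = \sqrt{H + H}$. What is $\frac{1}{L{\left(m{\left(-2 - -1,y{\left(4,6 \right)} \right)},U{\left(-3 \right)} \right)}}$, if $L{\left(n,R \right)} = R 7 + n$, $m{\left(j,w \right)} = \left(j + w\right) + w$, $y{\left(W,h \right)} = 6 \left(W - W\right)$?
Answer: $- \frac{i}{- 13 i + 7 \sqrt{6}} \approx 0.028078 - 0.037033 i$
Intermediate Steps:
$y{\left(W,h \right)} = 0$ ($y{\left(W,h \right)} = 6 \cdot 0 = 0$)
$m{\left(j,w \right)} = j + 2 w$
$U{\left(H \right)} = 2 + \sqrt{2} \sqrt{H}$ ($U{\left(H \right)} = 2 + \sqrt{H + H} = 2 + \sqrt{2 H} = 2 + \sqrt{2} \sqrt{H}$)
$L{\left(n,R \right)} = n + 7 R$ ($L{\left(n,R \right)} = 7 R + n = n + 7 R$)
$\frac{1}{L{\left(m{\left(-2 - -1,y{\left(4,6 \right)} \right)},U{\left(-3 \right)} \right)}} = \frac{1}{\left(\left(-2 - -1\right) + 2 \cdot 0\right) + 7 \left(2 + \sqrt{2} \sqrt{-3}\right)} = \frac{1}{\left(\left(-2 + 1\right) + 0\right) + 7 \left(2 + \sqrt{2} i \sqrt{3}\right)} = \frac{1}{\left(-1 + 0\right) + 7 \left(2 + i \sqrt{6}\right)} = \frac{1}{-1 + \left(14 + 7 i \sqrt{6}\right)} = \frac{1}{13 + 7 i \sqrt{6}}$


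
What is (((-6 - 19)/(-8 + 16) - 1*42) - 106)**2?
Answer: 1461681/64 ≈ 22839.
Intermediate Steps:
(((-6 - 19)/(-8 + 16) - 1*42) - 106)**2 = ((-25/8 - 42) - 106)**2 = (-361/8 - 106)**2 = (-1209/8)**2 = 1461681/64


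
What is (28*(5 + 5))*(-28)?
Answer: -7840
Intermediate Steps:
(28*(5 + 5))*(-28) = (28*10)*(-28) = 280*(-28) = -7840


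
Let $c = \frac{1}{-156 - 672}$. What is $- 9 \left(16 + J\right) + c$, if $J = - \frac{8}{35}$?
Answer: $- \frac{4113539}{28980} \approx -141.94$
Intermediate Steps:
$J = - \frac{8}{35}$ ($J = \left(-8\right) \frac{1}{35} = - \frac{8}{35} \approx -0.22857$)
$c = - \frac{1}{828}$ ($c = \frac{1}{-828} = - \frac{1}{828} \approx -0.0012077$)
$- 9 \left(16 + J\right) + c = - 9 \left(16 - \frac{8}{35}\right) - \frac{1}{828} = \left(-9\right) \frac{552}{35} - \frac{1}{828} = - \frac{4968}{35} - \frac{1}{828} = - \frac{4113539}{28980}$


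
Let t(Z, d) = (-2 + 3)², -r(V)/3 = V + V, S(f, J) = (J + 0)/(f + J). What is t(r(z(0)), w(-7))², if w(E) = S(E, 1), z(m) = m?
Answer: 1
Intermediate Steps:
S(f, J) = J/(J + f)
w(E) = 1/(1 + E)
r(V) = -6*V (r(V) = -3*(V + V) = -6*V)
t(Z, d) = 1 (t(Z, d) = 1² = 1)
t(r(z(0)), w(-7))² = 1² = 1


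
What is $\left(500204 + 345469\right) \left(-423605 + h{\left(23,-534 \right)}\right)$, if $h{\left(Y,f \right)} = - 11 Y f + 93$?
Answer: $-243900549930$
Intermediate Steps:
$h{\left(Y,f \right)} = 93 - 11 Y f$ ($h{\left(Y,f \right)} = - 11 Y f + 93 = 93 - 11 Y f$)
$\left(500204 + 345469\right) \left(-423605 + h{\left(23,-534 \right)}\right) = \left(500204 + 345469\right) \left(-423605 - \left(-93 + 253 \left(-534\right)\right)\right) = 845673 \left(-423605 + \left(93 + 135102\right)\right) = 845673 \left(-423605 + 135195\right) = 845673 \left(-288410\right) = -243900549930$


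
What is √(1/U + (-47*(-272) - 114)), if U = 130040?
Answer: √53563697100510/65020 ≈ 112.56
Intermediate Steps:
√(1/U + (-47*(-272) - 114)) = √(1/130040 + (-47*(-272) - 114)) = √(1/130040 + (12784 - 114)) = √(1/130040 + 12670) = √(1647606801/130040) = √53563697100510/65020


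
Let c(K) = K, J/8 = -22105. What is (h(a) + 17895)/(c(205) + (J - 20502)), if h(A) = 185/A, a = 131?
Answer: -2344430/25824947 ≈ -0.090782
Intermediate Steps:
J = -176840 (J = 8*(-22105) = -176840)
(h(a) + 17895)/(c(205) + (J - 20502)) = (185/131 + 17895)/(205 + (-176840 - 20502)) = (185*(1/131) + 17895)/(205 - 197342) = (185/131 + 17895)/(-197137) = (2344430/131)*(-1/197137) = -2344430/25824947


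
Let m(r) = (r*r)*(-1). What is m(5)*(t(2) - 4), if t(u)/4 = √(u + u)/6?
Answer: 200/3 ≈ 66.667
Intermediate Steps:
t(u) = 2*√2*√u/3 (t(u) = 4*(√(u + u)/6) = 4*(√(2*u)*(⅙)) = 4*((√2*√u)*(⅙)) = 4*(√2*√u/6) = 2*√2*√u/3)
m(r) = -r² (m(r) = r²*(-1) = -r²)
m(5)*(t(2) - 4) = (-1*5²)*(2*√2*√2/3 - 4) = (-1*25)*(4/3 - 4) = -25*(-8/3) = 200/3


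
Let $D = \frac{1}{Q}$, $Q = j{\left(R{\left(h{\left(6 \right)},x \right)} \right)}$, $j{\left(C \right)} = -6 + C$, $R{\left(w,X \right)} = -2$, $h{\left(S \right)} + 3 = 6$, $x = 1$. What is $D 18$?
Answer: $- \frac{9}{4} \approx -2.25$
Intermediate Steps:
$h{\left(S \right)} = 3$ ($h{\left(S \right)} = -3 + 6 = 3$)
$Q = -8$ ($Q = -6 - 2 = -8$)
$D = - \frac{1}{8}$ ($D = \frac{1}{-8} = - \frac{1}{8} \approx -0.125$)
$D 18 = \left(- \frac{1}{8}\right) 18 = - \frac{9}{4}$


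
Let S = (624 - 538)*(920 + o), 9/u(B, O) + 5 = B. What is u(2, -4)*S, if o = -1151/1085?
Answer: -257238642/1085 ≈ -2.3709e+5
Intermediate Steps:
u(B, O) = 9/(-5 + B)
o = -1151/1085 (o = -1151*1/1085 = -1151/1085 ≈ -1.0608)
S = 85746214/1085 (S = (624 - 538)*(920 - 1151/1085) = 86*(997049/1085) = 85746214/1085 ≈ 79029.)
u(2, -4)*S = (9/(-5 + 2))*(85746214/1085) = (9/(-3))*(85746214/1085) = (9*(-1/3))*(85746214/1085) = -3*85746214/1085 = -257238642/1085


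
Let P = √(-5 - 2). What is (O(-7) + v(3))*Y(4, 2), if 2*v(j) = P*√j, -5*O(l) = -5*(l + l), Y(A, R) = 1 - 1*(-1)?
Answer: -28 + I*√21 ≈ -28.0 + 4.5826*I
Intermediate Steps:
Y(A, R) = 2 (Y(A, R) = 1 + 1 = 2)
O(l) = 2*l (O(l) = -(-1)*(l + l) = -(-1)*2*l = -(-2)*l = 2*l)
P = I*√7 (P = √(-7) = I*√7 ≈ 2.6458*I)
v(j) = I*√7*√j/2 (v(j) = ((I*√7)*√j)/2 = (I*√7*√j)/2 = I*√7*√j/2)
(O(-7) + v(3))*Y(4, 2) = (2*(-7) + I*√7*√3/2)*2 = (-14 + I*√21/2)*2 = -28 + I*√21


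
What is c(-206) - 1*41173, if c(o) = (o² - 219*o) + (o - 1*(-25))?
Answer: 46196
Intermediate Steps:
c(o) = 25 + o² - 218*o (c(o) = (o² - 219*o) + (o + 25) = (o² - 219*o) + (25 + o) = 25 + o² - 218*o)
c(-206) - 1*41173 = (25 + (-206)² - 218*(-206)) - 1*41173 = (25 + 42436 + 44908) - 41173 = 87369 - 41173 = 46196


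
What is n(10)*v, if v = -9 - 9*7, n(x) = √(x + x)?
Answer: -144*√5 ≈ -321.99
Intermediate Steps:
n(x) = √2*√x (n(x) = √(2*x) = √2*√x)
v = -72 (v = -9 - 63 = -72)
n(10)*v = (√2*√10)*(-72) = (2*√5)*(-72) = -144*√5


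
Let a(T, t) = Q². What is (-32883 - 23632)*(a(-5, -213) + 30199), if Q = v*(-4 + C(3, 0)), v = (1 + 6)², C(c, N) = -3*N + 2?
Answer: -2249466545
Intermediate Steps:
C(c, N) = 2 - 3*N
v = 49 (v = 7² = 49)
Q = -98 (Q = 49*(-4 + (2 - 3*0)) = 49*(-4 + (2 + 0)) = 49*(-4 + 2) = 49*(-2) = -98)
a(T, t) = 9604 (a(T, t) = (-98)² = 9604)
(-32883 - 23632)*(a(-5, -213) + 30199) = (-32883 - 23632)*(9604 + 30199) = -56515*39803 = -2249466545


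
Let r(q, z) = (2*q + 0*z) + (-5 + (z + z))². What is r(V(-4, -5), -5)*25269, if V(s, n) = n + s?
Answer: 5230683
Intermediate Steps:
r(q, z) = (-5 + 2*z)² + 2*q (r(q, z) = (2*q + 0) + (-5 + 2*z)² = 2*q + (-5 + 2*z)² = (-5 + 2*z)² + 2*q)
r(V(-4, -5), -5)*25269 = ((-5 + 2*(-5))² + 2*(-5 - 4))*25269 = ((-5 - 10)² + 2*(-9))*25269 = ((-15)² - 18)*25269 = (225 - 18)*25269 = 207*25269 = 5230683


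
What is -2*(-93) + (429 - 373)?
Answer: 242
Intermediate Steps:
-2*(-93) + (429 - 373) = 186 + 56 = 242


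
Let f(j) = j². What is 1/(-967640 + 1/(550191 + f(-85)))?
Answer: -557416/539378018239 ≈ -1.0334e-6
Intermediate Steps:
1/(-967640 + 1/(550191 + f(-85))) = 1/(-967640 + 1/(550191 + (-85)²)) = 1/(-967640 + 1/(550191 + 7225)) = 1/(-967640 + 1/557416) = 1/(-539378018239/557416) = -557416/539378018239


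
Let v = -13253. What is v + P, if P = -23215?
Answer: -36468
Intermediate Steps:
v + P = -13253 - 23215 = -36468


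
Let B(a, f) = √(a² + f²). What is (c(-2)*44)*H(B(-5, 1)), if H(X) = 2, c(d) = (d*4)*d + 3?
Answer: 1672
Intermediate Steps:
c(d) = 3 + 4*d² (c(d) = (4*d)*d + 3 = 4*d² + 3 = 3 + 4*d²)
(c(-2)*44)*H(B(-5, 1)) = ((3 + 4*(-2)²)*44)*2 = ((3 + 4*4)*44)*2 = ((3 + 16)*44)*2 = (19*44)*2 = 836*2 = 1672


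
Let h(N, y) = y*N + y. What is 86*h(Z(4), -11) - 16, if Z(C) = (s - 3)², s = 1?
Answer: -4746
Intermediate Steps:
Z(C) = 4 (Z(C) = (1 - 3)² = (-2)² = 4)
h(N, y) = y + N*y (h(N, y) = N*y + y = y + N*y)
86*h(Z(4), -11) - 16 = 86*(-11*(1 + 4)) - 16 = 86*(-11*5) - 16 = 86*(-55) - 16 = -4730 - 16 = -4746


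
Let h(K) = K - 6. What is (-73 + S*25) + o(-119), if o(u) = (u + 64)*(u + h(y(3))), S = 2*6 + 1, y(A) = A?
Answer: 6962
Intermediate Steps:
S = 13 (S = 12 + 1 = 13)
h(K) = -6 + K
o(u) = (-3 + u)*(64 + u) (o(u) = (u + 64)*(u + (-6 + 3)) = (64 + u)*(u - 3) = (64 + u)*(-3 + u) = (-3 + u)*(64 + u))
(-73 + S*25) + o(-119) = (-73 + 13*25) + (-192 + (-119)**2 + 61*(-119)) = (-73 + 325) + (-192 + 14161 - 7259) = 252 + 6710 = 6962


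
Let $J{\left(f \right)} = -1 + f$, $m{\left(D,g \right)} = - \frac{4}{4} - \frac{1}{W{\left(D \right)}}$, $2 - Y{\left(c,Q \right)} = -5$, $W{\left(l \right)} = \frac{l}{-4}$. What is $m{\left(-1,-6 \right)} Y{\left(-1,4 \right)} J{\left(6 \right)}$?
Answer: $-175$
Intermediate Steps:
$W{\left(l \right)} = - \frac{l}{4}$ ($W{\left(l \right)} = l \left(- \frac{1}{4}\right) = - \frac{l}{4}$)
$Y{\left(c,Q \right)} = 7$ ($Y{\left(c,Q \right)} = 2 - -5 = 2 + 5 = 7$)
$m{\left(D,g \right)} = -1 + \frac{4}{D}$ ($m{\left(D,g \right)} = - \frac{4}{4} - \frac{1}{\left(- \frac{1}{4}\right) D} = \left(-4\right) \frac{1}{4} - - \frac{4}{D} = -1 + \frac{4}{D}$)
$m{\left(-1,-6 \right)} Y{\left(-1,4 \right)} J{\left(6 \right)} = \frac{4 - -1}{-1} \cdot 7 \left(-1 + 6\right) = - (4 + 1) 7 \cdot 5 = \left(-1\right) 5 \cdot 7 \cdot 5 = \left(-5\right) 7 \cdot 5 = \left(-35\right) 5 = -175$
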